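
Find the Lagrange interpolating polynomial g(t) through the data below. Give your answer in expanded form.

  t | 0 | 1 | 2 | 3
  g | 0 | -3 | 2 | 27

Build the Lagrange basis polynomials:
L_0(t) = (t - 1)(t - 2)(t - 3) / [-6] = -(1/6)t^3 + t^2 - (11/6)t + 1
L_1(t) = t(t - 2)(t - 3) / [2] = (1/2)t^3 - (5/2)t^2 + 3t
L_2(t) = t(t - 1)(t - 3) / [-2] = -(1/2)t^3 + 2t^2 - (3/2)t
L_3(t) = t(t - 1)(t - 2) / [6] = (1/6)t^3 - (1/2)t^2 + (1/3)t
g(t) = 0·L_0 + (-3)·L_1 + 2·L_2 + 27·L_3
  0·L_0(t) = 0
  (-3)·L_1(t) = -(3/2)t^3 + (15/2)t^2 - 9t
  2·L_2(t) = -t^3 + 4t^2 - 3t
  27·L_3(t) = (9/2)t^3 - (27/2)t^2 + 9t
Adding term by term: 2t^3 - 2t^2 - 3t

g(t) = 2t^3 - 2t^2 - 3t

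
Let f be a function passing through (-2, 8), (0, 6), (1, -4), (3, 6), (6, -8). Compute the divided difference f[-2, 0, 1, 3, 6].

-31/90

f[-2,0] = (6 - 8) / (0 - (-2)) = -1
f[0,1] = (-4 - 6) / (1 - 0) = -10
f[1,3] = (6 - (-4)) / (3 - 1) = 5
f[3,6] = (-8 - 6) / (6 - 3) = -14/3
f[-2,0,1] = (-10 - (-1)) / (1 - (-2)) = -3
f[0,1,3] = (5 - (-10)) / (3 - 0) = 5
f[1,3,6] = (-14/3 - 5) / (6 - 1) = -29/15
f[-2,0,1,3] = (5 - (-3)) / (3 - (-2)) = 8/5
f[0,1,3,6] = (-29/15 - 5) / (6 - 0) = -52/45
f[-2,0,1,3,6] = (-52/45 - 8/5) / (6 - (-2)) = -31/90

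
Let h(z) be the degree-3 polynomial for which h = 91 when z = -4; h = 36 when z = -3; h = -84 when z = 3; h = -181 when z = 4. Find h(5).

Evaluate each Lagrange basis at z = 5:
L_0(5) = (8)·(2)·(1)/[(-1)·(-7)·(-8)] = -2/7
L_1(5) = (9)·(2)·(1)/[(1)·(-6)·(-7)] = 3/7
L_2(5) = (9)·(8)·(1)/[(7)·(6)·(-1)] = -12/7
L_3(5) = (9)·(8)·(2)/[(8)·(7)·(1)] = 18/7
Sum: 91·(-2/7) + 36·(3/7) + (-84)·(-12/7) + (-181)·(18/7) = -332

-332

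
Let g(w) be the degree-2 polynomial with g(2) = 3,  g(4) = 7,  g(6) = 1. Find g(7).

-23/4

Evaluate each Lagrange basis at w = 7:
L_0(7) = (3)·(1)/[(-2)·(-4)] = 3/8
L_1(7) = (5)·(1)/[(2)·(-2)] = -5/4
L_2(7) = (5)·(3)/[(4)·(2)] = 15/8
Sum: 3·(3/8) + 7·(-5/4) + 1·(15/8) = -23/4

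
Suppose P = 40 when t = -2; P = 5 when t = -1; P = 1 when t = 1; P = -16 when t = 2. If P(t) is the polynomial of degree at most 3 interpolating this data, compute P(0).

0

Evaluate each Lagrange basis at t = 0:
L_0(0) = (1)·(-1)·(-2)/[(-1)·(-3)·(-4)] = -1/6
L_1(0) = (2)·(-1)·(-2)/[(1)·(-2)·(-3)] = 2/3
L_2(0) = (2)·(1)·(-2)/[(3)·(2)·(-1)] = 2/3
L_3(0) = (2)·(1)·(-1)/[(4)·(3)·(1)] = -1/6
Sum: 40·(-1/6) + 5·(2/3) + 1·(2/3) + (-16)·(-1/6) = 0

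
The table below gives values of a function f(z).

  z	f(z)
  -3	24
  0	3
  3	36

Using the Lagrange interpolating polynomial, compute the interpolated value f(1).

8

Evaluate each Lagrange basis at z = 1:
L_0(1) = (1)·(-2)/[(-3)·(-6)] = -1/9
L_1(1) = (4)·(-2)/[(3)·(-3)] = 8/9
L_2(1) = (4)·(1)/[(6)·(3)] = 2/9
Sum: 24·(-1/9) + 3·(8/9) + 36·(2/9) = 8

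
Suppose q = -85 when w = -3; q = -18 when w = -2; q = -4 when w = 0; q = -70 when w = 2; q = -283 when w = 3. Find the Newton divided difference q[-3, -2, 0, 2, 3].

-2

q[-3,-2] = (-18 - (-85)) / (-2 - (-3)) = 67
q[-2,0] = (-4 - (-18)) / (0 - (-2)) = 7
q[0,2] = (-70 - (-4)) / (2 - 0) = -33
q[2,3] = (-283 - (-70)) / (3 - 2) = -213
q[-3,-2,0] = (7 - 67) / (0 - (-3)) = -20
q[-2,0,2] = (-33 - 7) / (2 - (-2)) = -10
q[0,2,3] = (-213 - (-33)) / (3 - 0) = -60
q[-3,-2,0,2] = (-10 - (-20)) / (2 - (-3)) = 2
q[-2,0,2,3] = (-60 - (-10)) / (3 - (-2)) = -10
q[-3,-2,0,2,3] = (-10 - 2) / (3 - (-3)) = -2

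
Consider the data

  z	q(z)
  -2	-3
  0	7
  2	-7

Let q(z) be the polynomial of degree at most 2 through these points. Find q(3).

Evaluate each Lagrange basis at z = 3:
L_0(3) = (3)·(1)/[(-2)·(-4)] = 3/8
L_1(3) = (5)·(1)/[(2)·(-2)] = -5/4
L_2(3) = (5)·(3)/[(4)·(2)] = 15/8
Sum: (-3)·(3/8) + 7·(-5/4) + (-7)·(15/8) = -23

-23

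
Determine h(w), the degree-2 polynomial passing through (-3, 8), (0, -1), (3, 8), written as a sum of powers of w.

h(w) = w^2 - 1

Build the Lagrange basis polynomials:
L_0(w) = w(w - 3) / [18] = (1/18)w^2 - (1/6)w
L_1(w) = (w + 3)(w - 3) / [-9] = -(1/9)w^2 + 1
L_2(w) = (w + 3)w / [18] = (1/18)w^2 + (1/6)w
h(w) = 8·L_0 + (-1)·L_1 + 8·L_2
  8·L_0(w) = (4/9)w^2 - (4/3)w
  (-1)·L_1(w) = (1/9)w^2 - 1
  8·L_2(w) = (4/9)w^2 + (4/3)w
Adding term by term: w^2 - 1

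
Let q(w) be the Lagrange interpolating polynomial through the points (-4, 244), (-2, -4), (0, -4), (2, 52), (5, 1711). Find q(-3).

47

L_0(-3) = (-1)·(-3)·(-5)·(-8)/[(-2)·(-4)·(-6)·(-9)] = 5/18
L_1(-3) = (1)·(-3)·(-5)·(-8)/[(2)·(-2)·(-4)·(-7)] = 15/14
L_2(-3) = (1)·(-1)·(-5)·(-8)/[(4)·(2)·(-2)·(-5)] = -1/2
L_3(-3) = (1)·(-1)·(-3)·(-8)/[(6)·(4)·(2)·(-3)] = 1/6
L_4(-3) = (1)·(-1)·(-3)·(-5)/[(9)·(7)·(5)·(3)] = -1/63
Sum: 244·(5/18) + (-4)·(15/14) + (-4)·(-1/2) + 52·(1/6) + 1711·(-1/63) = 47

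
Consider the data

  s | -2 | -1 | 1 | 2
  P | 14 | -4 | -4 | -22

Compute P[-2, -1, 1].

6

P[-2,-1] = (-4 - 14) / (-1 - (-2)) = -18
P[-1,1] = (-4 - (-4)) / (1 - (-1)) = 0
P[-2,-1,1] = (0 - (-18)) / (1 - (-2)) = 6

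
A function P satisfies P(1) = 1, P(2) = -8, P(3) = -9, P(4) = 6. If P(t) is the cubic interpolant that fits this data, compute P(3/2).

L_0(3/2) = (-1/2)·(-3/2)·(-5/2)/[(-1)·(-2)·(-3)] = 5/16
L_1(3/2) = (1/2)·(-3/2)·(-5/2)/[(1)·(-1)·(-2)] = 15/16
L_2(3/2) = (1/2)·(-1/2)·(-5/2)/[(2)·(1)·(-1)] = -5/16
L_3(3/2) = (1/2)·(-1/2)·(-3/2)/[(3)·(2)·(1)] = 1/16
Sum: 1·(5/16) + (-8)·(15/16) + (-9)·(-5/16) + 6·(1/16) = -4

-4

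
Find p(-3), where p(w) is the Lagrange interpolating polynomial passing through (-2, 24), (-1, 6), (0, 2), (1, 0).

L_0(-3) = (-2)·(-3)·(-4)/[(-1)·(-2)·(-3)] = 4
L_1(-3) = (-1)·(-3)·(-4)/[(1)·(-1)·(-2)] = -6
L_2(-3) = (-1)·(-2)·(-4)/[(2)·(1)·(-1)] = 4
L_3(-3) = (-1)·(-2)·(-3)/[(3)·(2)·(1)] = -1
Sum: 24·(4) + 6·(-6) + 2·(4) + 0 = 68

68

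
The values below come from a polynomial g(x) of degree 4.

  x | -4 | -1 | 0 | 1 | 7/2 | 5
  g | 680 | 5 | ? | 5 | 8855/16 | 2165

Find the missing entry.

The 5 known values determine g uniquely (degree ≤ 4).
Evaluate each Lagrange basis at x = 0:
L_0(0) = (1)·(-1)·(-7/2)·(-5)/[(-3)·(-5)·(-15/2)·(-9)] = -7/405
L_1(0) = (4)·(-1)·(-7/2)·(-5)/[(3)·(-2)·(-9/2)·(-6)] = 35/81
L_2(0) = (4)·(1)·(-7/2)·(-5)/[(5)·(2)·(-5/2)·(-4)] = 7/10
L_3(0) = (4)·(1)·(-1)·(-5)/[(15/2)·(9/2)·(5/2)·(-3/2)] = -64/405
L_4(0) = (4)·(1)·(-1)·(-7/2)/[(9)·(6)·(4)·(3/2)] = 7/162
Sum: 680·(-7/405) + 5·(35/81) + 5·(7/10) + 8855/16·(-64/405) + 2165·(7/162) = 0

0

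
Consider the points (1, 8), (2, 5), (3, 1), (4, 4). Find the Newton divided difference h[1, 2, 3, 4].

h[1,2] = (5 - 8) / (2 - 1) = -3
h[2,3] = (1 - 5) / (3 - 2) = -4
h[3,4] = (4 - 1) / (4 - 3) = 3
h[1,2,3] = (-4 - (-3)) / (3 - 1) = -1/2
h[2,3,4] = (3 - (-4)) / (4 - 2) = 7/2
h[1,2,3,4] = (7/2 - (-1/2)) / (4 - 1) = 4/3

4/3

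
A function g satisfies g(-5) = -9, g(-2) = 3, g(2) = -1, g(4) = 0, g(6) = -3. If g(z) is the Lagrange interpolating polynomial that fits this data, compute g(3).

-171/308

L_0(3) = (5)·(1)·(-1)·(-3)/[(-3)·(-7)·(-9)·(-11)] = 5/693
L_1(3) = (8)·(1)·(-1)·(-3)/[(3)·(-4)·(-6)·(-8)] = -1/24
L_2(3) = (8)·(5)·(-1)·(-3)/[(7)·(4)·(-2)·(-4)] = 15/28
L_3(3) = (8)·(5)·(1)·(-3)/[(9)·(6)·(2)·(-2)] = 5/9
L_4(3) = (8)·(5)·(1)·(-1)/[(11)·(8)·(4)·(2)] = -5/88
Sum: (-9)·(5/693) + 3·(-1/24) + (-1)·(15/28) + 0 + (-3)·(-5/88) = -171/308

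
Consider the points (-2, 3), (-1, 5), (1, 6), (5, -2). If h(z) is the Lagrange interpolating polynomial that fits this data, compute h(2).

Evaluate each Lagrange basis at z = 2:
L_0(2) = (3)·(1)·(-3)/[(-1)·(-3)·(-7)] = 3/7
L_1(2) = (4)·(1)·(-3)/[(1)·(-2)·(-6)] = -1
L_2(2) = (4)·(3)·(-3)/[(3)·(2)·(-4)] = 3/2
L_3(2) = (4)·(3)·(1)/[(7)·(6)·(4)] = 1/14
Sum: 3·(3/7) + 5·(-1) + 6·(3/2) + (-2)·(1/14) = 36/7

36/7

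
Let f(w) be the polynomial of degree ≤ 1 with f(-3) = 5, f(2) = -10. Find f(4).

-16

Evaluate each Lagrange basis at w = 4:
L_0(4) = (2)/[(-5)] = -2/5
L_1(4) = (7)/[(5)] = 7/5
Sum: 5·(-2/5) + (-10)·(7/5) = -16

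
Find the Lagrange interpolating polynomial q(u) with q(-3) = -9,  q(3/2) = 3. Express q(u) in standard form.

Build the Lagrange basis polynomials:
L_0(u) = (u - 3/2) / [-9/2] = -(2/9)u + 1/3
L_1(u) = (u + 3) / [9/2] = (2/9)u + 2/3
q(u) = (-9)·L_0 + 3·L_1
  (-9)·L_0(u) = 2u - 3
  3·L_1(u) = (2/3)u + 2
Adding term by term: (8/3)u - 1

q(u) = (8/3)u - 1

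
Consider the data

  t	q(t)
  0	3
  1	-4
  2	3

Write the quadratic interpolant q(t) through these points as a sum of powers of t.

q(t) = 7t^2 - 14t + 3

Newton's divided differences:
q[0,1] = (-4 - 3) / (1 - 0) = -7
q[1,2] = (3 - (-4)) / (2 - 1) = 7
q[0,1,2] = (7 - (-7)) / (2 - 0) = 7
q(t) = 3 + (-7)·t + 7·t(t - 1)
Expanding: q(t) = 7t^2 - 14t + 3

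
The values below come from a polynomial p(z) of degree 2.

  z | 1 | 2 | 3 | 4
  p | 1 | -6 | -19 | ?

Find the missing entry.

The 3 known values determine p uniquely (degree ≤ 2).
L_0(4) = (2)·(1)/[(-1)·(-2)] = 1
L_1(4) = (3)·(1)/[(1)·(-1)] = -3
L_2(4) = (3)·(2)/[(2)·(1)] = 3
Sum: 1·(1) + (-6)·(-3) + (-19)·(3) = -38

-38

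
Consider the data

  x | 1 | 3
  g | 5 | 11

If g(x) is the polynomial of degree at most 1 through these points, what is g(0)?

L_0(0) = (-3)/[(-2)] = 3/2
L_1(0) = (-1)/[(2)] = -1/2
Sum: 5·(3/2) + 11·(-1/2) = 2

2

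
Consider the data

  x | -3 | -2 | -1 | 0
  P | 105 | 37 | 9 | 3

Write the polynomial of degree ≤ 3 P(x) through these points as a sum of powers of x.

P(x) = -3x^3 + 2x^2 - x + 3

Build the Lagrange basis polynomials:
L_0(x) = (x + 2)(x + 1)x / [-6] = -(1/6)x^3 - (1/2)x^2 - (1/3)x
L_1(x) = (x + 3)(x + 1)x / [2] = (1/2)x^3 + 2x^2 + (3/2)x
L_2(x) = (x + 3)(x + 2)x / [-2] = -(1/2)x^3 - (5/2)x^2 - 3x
L_3(x) = (x + 3)(x + 2)(x + 1) / [6] = (1/6)x^3 + x^2 + (11/6)x + 1
P(x) = 105·L_0 + 37·L_1 + 9·L_2 + 3·L_3
  105·L_0(x) = -(35/2)x^3 - (105/2)x^2 - 35x
  37·L_1(x) = (37/2)x^3 + 74x^2 + (111/2)x
  9·L_2(x) = -(9/2)x^3 - (45/2)x^2 - 27x
  3·L_3(x) = (1/2)x^3 + 3x^2 + (11/2)x + 3
Adding term by term: -3x^3 + 2x^2 - x + 3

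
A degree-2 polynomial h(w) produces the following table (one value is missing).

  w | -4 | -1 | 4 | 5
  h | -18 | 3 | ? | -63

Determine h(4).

The 3 known values determine h uniquely (degree ≤ 2).
Evaluate each Lagrange basis at w = 4:
L_0(4) = (5)·(-1)/[(-3)·(-9)] = -5/27
L_1(4) = (8)·(-1)/[(3)·(-6)] = 4/9
L_2(4) = (8)·(5)/[(9)·(6)] = 20/27
Sum: (-18)·(-5/27) + 3·(4/9) + (-63)·(20/27) = -42

-42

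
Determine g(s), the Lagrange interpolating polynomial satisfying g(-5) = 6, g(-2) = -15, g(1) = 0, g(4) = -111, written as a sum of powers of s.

g(s) = -s^3 - 4s^2 + 4s + 1

Build the Lagrange basis polynomials:
L_0(s) = (s + 2)(s - 1)(s - 4) / [-162] = -(1/162)s^3 + (1/54)s^2 + (1/27)s - 4/81
L_1(s) = (s + 5)(s - 1)(s - 4) / [54] = (1/54)s^3 - (7/18)s + 10/27
L_2(s) = (s + 5)(s + 2)(s - 4) / [-54] = -(1/54)s^3 - (1/18)s^2 + (1/3)s + 20/27
L_3(s) = (s + 5)(s + 2)(s - 1) / [162] = (1/162)s^3 + (1/27)s^2 + (1/54)s - 5/81
g(s) = 6·L_0 + (-15)·L_1 + 0·L_2 + (-111)·L_3
  6·L_0(s) = -(1/27)s^3 + (1/9)s^2 + (2/9)s - 8/27
  (-15)·L_1(s) = -(5/18)s^3 + (35/6)s - 50/9
  0·L_2(s) = 0
  (-111)·L_3(s) = -(37/54)s^3 - (37/9)s^2 - (37/18)s + 185/27
Adding term by term: -s^3 - 4s^2 + 4s + 1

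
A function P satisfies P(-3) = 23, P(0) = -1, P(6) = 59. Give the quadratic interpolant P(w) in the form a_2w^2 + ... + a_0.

Newton's divided differences:
P[-3,0] = (-1 - 23) / (0 - (-3)) = -8
P[0,6] = (59 - (-1)) / (6 - 0) = 10
P[-3,0,6] = (10 - (-8)) / (6 - (-3)) = 2
P(w) = 23 + (-8)·(w + 3) + 2·(w + 3)w
Expanding: P(w) = 2w^2 - 2w - 1

P(w) = 2w^2 - 2w - 1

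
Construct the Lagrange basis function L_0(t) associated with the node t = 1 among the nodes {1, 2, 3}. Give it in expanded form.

L_0(t) = (1/2)t^2 - (5/2)t + 3

L_0(t) = (t - 2)(t - 3) / [(-1)·(-2)]
       = (t^2 - 5t + 6) / (2)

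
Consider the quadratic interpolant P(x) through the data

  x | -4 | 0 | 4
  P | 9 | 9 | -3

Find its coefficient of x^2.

-3/8

The leading coefficient equals the top divided difference P[-4,0,4].
P[-4,0] = (9 - 9) / (0 - (-4)) = 0
P[0,4] = (-3 - 9) / (4 - 0) = -3
P[-4,0,4] = (-3 - 0) / (4 - (-4)) = -3/8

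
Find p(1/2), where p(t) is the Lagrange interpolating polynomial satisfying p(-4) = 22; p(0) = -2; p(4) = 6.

Evaluate each Lagrange basis at t = 1/2:
L_0(1/2) = (1/2)·(-7/2)/[(-4)·(-8)] = -7/128
L_1(1/2) = (9/2)·(-7/2)/[(4)·(-4)] = 63/64
L_2(1/2) = (9/2)·(1/2)/[(8)·(4)] = 9/128
Sum: 22·(-7/128) + (-2)·(63/64) + 6·(9/128) = -11/4

-11/4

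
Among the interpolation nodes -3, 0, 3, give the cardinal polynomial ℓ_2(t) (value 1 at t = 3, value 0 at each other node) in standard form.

ℓ_2(t) = (1/18)t^2 + (1/6)t

ℓ_2(t) = (t + 3)t / [(6)·(3)]
       = (t^2 + 3t) / (18)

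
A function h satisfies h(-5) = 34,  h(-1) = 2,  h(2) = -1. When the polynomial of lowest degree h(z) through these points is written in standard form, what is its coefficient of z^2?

The leading coefficient equals the top divided difference h[-5,-1,2].
h[-5,-1] = (2 - 34) / (-1 - (-5)) = -8
h[-1,2] = (-1 - 2) / (2 - (-1)) = -1
h[-5,-1,2] = (-1 - (-8)) / (2 - (-5)) = 1

1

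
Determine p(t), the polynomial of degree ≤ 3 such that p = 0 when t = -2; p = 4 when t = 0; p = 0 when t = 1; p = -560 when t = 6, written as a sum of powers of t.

L_0(t) = t(t - 1)(t - 6) / [-48] = -(1/48)t^3 + (7/48)t^2 - (1/8)t
L_1(t) = (t + 2)(t - 1)(t - 6) / [12] = (1/12)t^3 - (5/12)t^2 - (2/3)t + 1
L_2(t) = (t + 2)t(t - 6) / [-15] = -(1/15)t^3 + (4/15)t^2 + (4/5)t
L_3(t) = (t + 2)t(t - 1) / [240] = (1/240)t^3 + (1/240)t^2 - (1/120)t
p(t) = 0·L_0 + 4·L_1 + 0·L_2 + (-560)·L_3
  0·L_0(t) = 0
  4·L_1(t) = (1/3)t^3 - (5/3)t^2 - (8/3)t + 4
  0·L_2(t) = 0
  (-560)·L_3(t) = -(7/3)t^3 - (7/3)t^2 + (14/3)t
Adding term by term: -2t^3 - 4t^2 + 2t + 4

p(t) = -2t^3 - 4t^2 + 2t + 4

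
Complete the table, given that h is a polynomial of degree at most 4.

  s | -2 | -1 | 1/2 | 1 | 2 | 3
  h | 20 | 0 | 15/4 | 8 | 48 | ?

The 5 known values determine h uniquely (degree ≤ 4).
L_0(3) = (4)·(5/2)·(2)·(1)/[(-1)·(-5/2)·(-3)·(-4)] = 2/3
L_1(3) = (5)·(5/2)·(2)·(1)/[(1)·(-3/2)·(-2)·(-3)] = -25/9
L_2(3) = (5)·(4)·(2)·(1)/[(5/2)·(3/2)·(-1/2)·(-3/2)] = 128/9
L_3(3) = (5)·(4)·(5/2)·(1)/[(3)·(2)·(1/2)·(-1)] = -50/3
L_4(3) = (5)·(4)·(5/2)·(2)/[(4)·(3)·(3/2)·(1)] = 50/9
Sum: 20·(2/3) + 0 + 15/4·(128/9) + 8·(-50/3) + 48·(50/9) = 200

200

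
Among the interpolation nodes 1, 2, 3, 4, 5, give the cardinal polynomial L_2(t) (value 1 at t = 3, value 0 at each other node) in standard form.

L_2(t) = (1/4)t^4 - 3t^3 + (49/4)t^2 - (39/2)t + 10

L_2(t) = (t - 1)(t - 2)(t - 4)(t - 5) / [(2)·(1)·(-1)·(-2)]
       = (t^4 - 12t^3 + 49t^2 - 78t + 40) / (4)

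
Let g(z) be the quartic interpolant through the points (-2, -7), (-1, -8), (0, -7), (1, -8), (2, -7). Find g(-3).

8

Using Newton's divided-difference form:
g[-2,-1] = (-8 - (-7)) / (-1 - (-2)) = -1
g[-1,0] = (-7 - (-8)) / (0 - (-1)) = 1
g[0,1] = (-8 - (-7)) / (1 - 0) = -1
g[1,2] = (-7 - (-8)) / (2 - 1) = 1
g[-2,-1,0] = (1 - (-1)) / (0 - (-2)) = 1
g[-1,0,1] = (-1 - 1) / (1 - (-1)) = -1
g[0,1,2] = (1 - (-1)) / (2 - 0) = 1
g[-2,-1,0,1] = (-1 - 1) / (1 - (-2)) = -2/3
g[-1,0,1,2] = (1 - (-1)) / (2 - (-1)) = 2/3
g[-2,-1,0,1,2] = (2/3 - (-2/3)) / (2 - (-2)) = 1/3
g(-3) = -7 + (-1)·(-1) + 1·(-1)·(-2) + (-2/3)·(-1)·(-2)·(-3) + (1/3)·(-1)·(-2)·(-3)·(-4) = 8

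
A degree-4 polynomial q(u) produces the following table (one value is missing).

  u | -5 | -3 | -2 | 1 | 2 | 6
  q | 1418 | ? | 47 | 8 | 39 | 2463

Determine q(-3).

204

The 5 known values determine q uniquely (degree ≤ 4).
Evaluate each Lagrange basis at u = -3:
L_0(-3) = (-1)·(-4)·(-5)·(-9)/[(-3)·(-6)·(-7)·(-11)] = 10/77
L_1(-3) = (2)·(-4)·(-5)·(-9)/[(3)·(-3)·(-4)·(-8)] = 5/4
L_2(-3) = (2)·(-1)·(-5)·(-9)/[(6)·(3)·(-1)·(-5)] = -1
L_3(-3) = (2)·(-1)·(-4)·(-9)/[(7)·(4)·(1)·(-4)] = 9/14
L_4(-3) = (2)·(-1)·(-4)·(-5)/[(11)·(8)·(5)·(4)] = -1/44
Sum: 1418·(10/77) + 47·(5/4) + 8·(-1) + 39·(9/14) + 2463·(-1/44) = 204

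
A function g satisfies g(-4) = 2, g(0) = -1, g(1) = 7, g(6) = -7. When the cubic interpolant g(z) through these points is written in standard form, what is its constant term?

-1

Build the Lagrange basis polynomials:
L_0(z) = z(z - 1)(z - 6) / [-200] = -(1/200)z^3 + (7/200)z^2 - (3/100)z
L_1(z) = (z + 4)(z - 1)(z - 6) / [24] = (1/24)z^3 - (1/8)z^2 - (11/12)z + 1
L_2(z) = (z + 4)z(z - 6) / [-25] = -(1/25)z^3 + (2/25)z^2 + (24/25)z
L_3(z) = (z + 4)z(z - 1) / [300] = (1/300)z^3 + (1/100)z^2 - (1/75)z
g(z) = 2·L_0 + (-1)·L_1 + 7·L_2 + (-7)·L_3
Only the constant term is needed; take it from each L_i and combine:
2·(0) + (-1)·(1) + 7·(0) + (-7)·(0) = -1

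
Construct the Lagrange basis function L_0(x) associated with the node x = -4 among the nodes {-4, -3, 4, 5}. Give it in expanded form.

L_0(x) = (x + 3)(x - 4)(x - 5) / [(-1)·(-8)·(-9)]
       = (x^3 - 6x^2 - 7x + 60) / (-72)

L_0(x) = -(1/72)x^3 + (1/12)x^2 + (7/72)x - 5/6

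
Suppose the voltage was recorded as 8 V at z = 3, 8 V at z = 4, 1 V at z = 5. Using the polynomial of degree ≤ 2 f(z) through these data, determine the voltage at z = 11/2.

-41/8

Using Newton's divided-difference form:
f[3,4] = (8 - 8) / (4 - 3) = 0
f[4,5] = (1 - 8) / (5 - 4) = -7
f[3,4,5] = (-7 - 0) / (5 - 3) = -7/2
f(11/2) = 8 + 0·(5/2) + (-7/2)·(5/2)·(3/2) = -41/8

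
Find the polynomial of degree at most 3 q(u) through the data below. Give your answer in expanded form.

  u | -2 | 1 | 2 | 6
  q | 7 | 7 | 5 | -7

q(u) = (3/80)u^3 - (43/80)u^2 - (13/20)u + 163/20

Newton's divided differences:
q[-2,1] = (7 - 7) / (1 - (-2)) = 0
q[1,2] = (5 - 7) / (2 - 1) = -2
q[2,6] = (-7 - 5) / (6 - 2) = -3
q[-2,1,2] = (-2 - 0) / (2 - (-2)) = -1/2
q[1,2,6] = (-3 - (-2)) / (6 - 1) = -1/5
q[-2,1,2,6] = (-1/5 - (-1/2)) / (6 - (-2)) = 3/80
q(u) = 7 + (-1/2)·(u + 2)(u - 1) + (3/80)·(u + 2)(u - 1)(u - 2)
Expanding: q(u) = (3/80)u^3 - (43/80)u^2 - (13/20)u + 163/20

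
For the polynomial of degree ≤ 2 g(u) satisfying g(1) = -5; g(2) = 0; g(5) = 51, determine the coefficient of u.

Build the Lagrange basis polynomials:
L_0(u) = (u - 2)(u - 5) / [4] = (1/4)u^2 - (7/4)u + 5/2
L_1(u) = (u - 1)(u - 5) / [-3] = -(1/3)u^2 + 2u - 5/3
L_2(u) = (u - 1)(u - 2) / [12] = (1/12)u^2 - (1/4)u + 1/6
g(u) = (-5)·L_0 + 0·L_1 + 51·L_2
Only the coefficient of u is needed; take it from each L_i and combine:
(-5)·(-7/4) + 0·(2) + 51·(-1/4) = -4

-4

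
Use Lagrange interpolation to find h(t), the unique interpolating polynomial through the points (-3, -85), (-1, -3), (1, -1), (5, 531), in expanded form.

Build the Lagrange basis polynomials:
L_0(t) = (t + 1)(t - 1)(t - 5) / [-64] = -(1/64)t^3 + (5/64)t^2 + (1/64)t - 5/64
L_1(t) = (t + 3)(t - 1)(t - 5) / [24] = (1/24)t^3 - (1/8)t^2 - (13/24)t + 5/8
L_2(t) = (t + 3)(t + 1)(t - 5) / [-32] = -(1/32)t^3 + (1/32)t^2 + (17/32)t + 15/32
L_3(t) = (t + 3)(t + 1)(t - 1) / [192] = (1/192)t^3 + (1/64)t^2 - (1/192)t - 1/64
h(t) = (-85)·L_0 + (-3)·L_1 + (-1)·L_2 + 531·L_3
  (-85)·L_0(t) = (85/64)t^3 - (425/64)t^2 - (85/64)t + 425/64
  (-3)·L_1(t) = -(1/8)t^3 + (3/8)t^2 + (13/8)t - 15/8
  (-1)·L_2(t) = (1/32)t^3 - (1/32)t^2 - (17/32)t - 15/32
  531·L_3(t) = (177/64)t^3 + (531/64)t^2 - (177/64)t - 531/64
Adding term by term: 4t^3 + 2t^2 - 3t - 4

h(t) = 4t^3 + 2t^2 - 3t - 4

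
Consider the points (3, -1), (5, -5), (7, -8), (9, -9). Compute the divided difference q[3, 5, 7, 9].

1/48

q[3,5] = (-5 - (-1)) / (5 - 3) = -2
q[5,7] = (-8 - (-5)) / (7 - 5) = -3/2
q[7,9] = (-9 - (-8)) / (9 - 7) = -1/2
q[3,5,7] = (-3/2 - (-2)) / (7 - 3) = 1/8
q[5,7,9] = (-1/2 - (-3/2)) / (9 - 5) = 1/4
q[3,5,7,9] = (1/4 - 1/8) / (9 - 3) = 1/48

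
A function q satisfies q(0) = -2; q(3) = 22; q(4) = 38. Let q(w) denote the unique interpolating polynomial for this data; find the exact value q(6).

L_0(6) = (3)·(2)/[(-3)·(-4)] = 1/2
L_1(6) = (6)·(2)/[(3)·(-1)] = -4
L_2(6) = (6)·(3)/[(4)·(1)] = 9/2
Sum: (-2)·(1/2) + 22·(-4) + 38·(9/2) = 82

82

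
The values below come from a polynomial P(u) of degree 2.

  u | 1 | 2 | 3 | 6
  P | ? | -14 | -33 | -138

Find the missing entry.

-3

The 3 known values determine P uniquely (degree ≤ 2).
Evaluate each Lagrange basis at u = 1:
L_0(1) = (-2)·(-5)/[(-1)·(-4)] = 5/2
L_1(1) = (-1)·(-5)/[(1)·(-3)] = -5/3
L_2(1) = (-1)·(-2)/[(4)·(3)] = 1/6
Sum: (-14)·(5/2) + (-33)·(-5/3) + (-138)·(1/6) = -3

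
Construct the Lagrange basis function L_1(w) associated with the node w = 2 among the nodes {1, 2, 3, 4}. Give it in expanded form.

L_1(w) = (1/2)w^3 - 4w^2 + (19/2)w - 6

L_1(w) = (w - 1)(w - 3)(w - 4) / [(1)·(-1)·(-2)]
       = (w^3 - 8w^2 + 19w - 12) / (2)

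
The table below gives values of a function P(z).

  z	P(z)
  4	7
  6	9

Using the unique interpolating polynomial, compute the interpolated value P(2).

5

Evaluate each Lagrange basis at z = 2:
L_0(2) = (-4)/[(-2)] = 2
L_1(2) = (-2)/[(2)] = -1
Sum: 7·(2) + 9·(-1) = 5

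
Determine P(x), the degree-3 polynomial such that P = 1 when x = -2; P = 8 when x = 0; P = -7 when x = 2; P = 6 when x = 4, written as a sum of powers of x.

P(x) = (25/24)x^3 - (11/4)x^2 - (37/6)x + 8

Newton's divided differences:
P[-2,0] = (8 - 1) / (0 - (-2)) = 7/2
P[0,2] = (-7 - 8) / (2 - 0) = -15/2
P[2,4] = (6 - (-7)) / (4 - 2) = 13/2
P[-2,0,2] = (-15/2 - 7/2) / (2 - (-2)) = -11/4
P[0,2,4] = (13/2 - (-15/2)) / (4 - 0) = 7/2
P[-2,0,2,4] = (7/2 - (-11/4)) / (4 - (-2)) = 25/24
P(x) = 1 + (7/2)·(x + 2) + (-11/4)·(x + 2)x + (25/24)·(x + 2)x(x - 2)
Expanding: P(x) = (25/24)x^3 - (11/4)x^2 - (37/6)x + 8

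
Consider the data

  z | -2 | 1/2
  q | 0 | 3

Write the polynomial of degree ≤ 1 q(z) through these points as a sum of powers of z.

Build the Lagrange basis polynomials:
L_0(z) = (z - 1/2) / [-5/2] = -(2/5)z + 1/5
L_1(z) = (z + 2) / [5/2] = (2/5)z + 4/5
q(z) = 0·L_0 + 3·L_1
  0·L_0(z) = 0
  3·L_1(z) = (6/5)z + 12/5
Adding term by term: (6/5)z + 12/5

q(z) = (6/5)z + 12/5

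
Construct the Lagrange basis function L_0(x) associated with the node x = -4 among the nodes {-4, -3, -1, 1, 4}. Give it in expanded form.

L_0(x) = (1/120)x^4 - (1/120)x^3 - (13/120)x^2 + (1/120)x + 1/10

L_0(x) = (x + 3)(x + 1)(x - 1)(x - 4) / [(-1)·(-3)·(-5)·(-8)]
       = (x^4 - x^3 - 13x^2 + x + 12) / (120)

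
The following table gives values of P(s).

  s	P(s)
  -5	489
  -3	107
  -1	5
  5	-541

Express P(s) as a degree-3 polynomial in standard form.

P(s) = -4s^3 - s^2 - 3s - 1

Build the Lagrange basis polynomials:
L_0(s) = (s + 3)(s + 1)(s - 5) / [-80] = -(1/80)s^3 + (1/80)s^2 + (17/80)s + 3/16
L_1(s) = (s + 5)(s + 1)(s - 5) / [32] = (1/32)s^3 + (1/32)s^2 - (25/32)s - 25/32
L_2(s) = (s + 5)(s + 3)(s - 5) / [-48] = -(1/48)s^3 - (1/16)s^2 + (25/48)s + 25/16
L_3(s) = (s + 5)(s + 3)(s + 1) / [480] = (1/480)s^3 + (3/160)s^2 + (23/480)s + 1/32
P(s) = 489·L_0 + 107·L_1 + 5·L_2 + (-541)·L_3
  489·L_0(s) = -(489/80)s^3 + (489/80)s^2 + (8313/80)s + 1467/16
  107·L_1(s) = (107/32)s^3 + (107/32)s^2 - (2675/32)s - 2675/32
  5·L_2(s) = -(5/48)s^3 - (5/16)s^2 + (125/48)s + 125/16
  (-541)·L_3(s) = -(541/480)s^3 - (1623/160)s^2 - (12443/480)s - 541/32
Adding term by term: -4s^3 - s^2 - 3s - 1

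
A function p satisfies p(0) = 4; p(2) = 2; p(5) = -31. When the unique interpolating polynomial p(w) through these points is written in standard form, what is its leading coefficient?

The leading coefficient equals the top divided difference p[0,2,5].
p[0,2] = (2 - 4) / (2 - 0) = -1
p[2,5] = (-31 - 2) / (5 - 2) = -11
p[0,2,5] = (-11 - (-1)) / (5 - 0) = -2

-2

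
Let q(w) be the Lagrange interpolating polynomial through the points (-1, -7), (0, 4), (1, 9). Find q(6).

-56

L_0(6) = (6)·(5)/[(-1)·(-2)] = 15
L_1(6) = (7)·(5)/[(1)·(-1)] = -35
L_2(6) = (7)·(6)/[(2)·(1)] = 21
Sum: (-7)·(15) + 4·(-35) + 9·(21) = -56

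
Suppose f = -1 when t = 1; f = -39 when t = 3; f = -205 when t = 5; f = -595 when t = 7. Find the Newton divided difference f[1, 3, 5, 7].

-2

f[1,3] = (-39 - (-1)) / (3 - 1) = -19
f[3,5] = (-205 - (-39)) / (5 - 3) = -83
f[5,7] = (-595 - (-205)) / (7 - 5) = -195
f[1,3,5] = (-83 - (-19)) / (5 - 1) = -16
f[3,5,7] = (-195 - (-83)) / (7 - 3) = -28
f[1,3,5,7] = (-28 - (-16)) / (7 - 1) = -2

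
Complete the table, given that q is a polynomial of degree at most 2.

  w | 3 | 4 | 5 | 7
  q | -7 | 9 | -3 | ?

-111

The 3 known values determine q uniquely (degree ≤ 2).
L_0(7) = (3)·(2)/[(-1)·(-2)] = 3
L_1(7) = (4)·(2)/[(1)·(-1)] = -8
L_2(7) = (4)·(3)/[(2)·(1)] = 6
Sum: (-7)·(3) + 9·(-8) + (-3)·(6) = -111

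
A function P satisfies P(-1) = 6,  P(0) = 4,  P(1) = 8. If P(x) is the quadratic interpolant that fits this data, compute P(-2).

14

Using Newton's divided-difference form:
P[-1,0] = (4 - 6) / (0 - (-1)) = -2
P[0,1] = (8 - 4) / (1 - 0) = 4
P[-1,0,1] = (4 - (-2)) / (1 - (-1)) = 3
P(-2) = 6 + (-2)·(-1) + 3·(-1)·(-2) = 14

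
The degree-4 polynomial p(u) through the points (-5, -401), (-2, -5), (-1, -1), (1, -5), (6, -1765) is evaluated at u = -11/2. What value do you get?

-9817/16

L_0(-11/2) = (-7/2)·(-9/2)·(-13/2)·(-23/2)/[(-3)·(-4)·(-6)·(-11)] = 2093/1408
L_1(-11/2) = (-1/2)·(-9/2)·(-13/2)·(-23/2)/[(3)·(-1)·(-3)·(-8)] = -299/128
L_2(-11/2) = (-1/2)·(-7/2)·(-13/2)·(-23/2)/[(4)·(1)·(-2)·(-7)] = 299/128
L_3(-11/2) = (-1/2)·(-7/2)·(-9/2)·(-23/2)/[(6)·(3)·(2)·(-5)] = -161/320
L_4(-11/2) = (-1/2)·(-7/2)·(-9/2)·(-13/2)/[(11)·(8)·(7)·(5)] = 117/7040
Sum: (-401)·(2093/1408) + (-5)·(-299/128) + (-1)·(299/128) + (-5)·(-161/320) + (-1765)·(117/7040) = -9817/16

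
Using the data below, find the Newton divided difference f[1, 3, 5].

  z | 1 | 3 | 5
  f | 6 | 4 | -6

f[1,3] = (4 - 6) / (3 - 1) = -1
f[3,5] = (-6 - 4) / (5 - 3) = -5
f[1,3,5] = (-5 - (-1)) / (5 - 1) = -1

-1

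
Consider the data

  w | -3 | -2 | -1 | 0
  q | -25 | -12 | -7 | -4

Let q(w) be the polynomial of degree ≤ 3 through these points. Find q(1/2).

-11/8

L_0(1/2) = (5/2)·(3/2)·(1/2)/[(-1)·(-2)·(-3)] = -5/16
L_1(1/2) = (7/2)·(3/2)·(1/2)/[(1)·(-1)·(-2)] = 21/16
L_2(1/2) = (7/2)·(5/2)·(1/2)/[(2)·(1)·(-1)] = -35/16
L_3(1/2) = (7/2)·(5/2)·(3/2)/[(3)·(2)·(1)] = 35/16
Sum: (-25)·(-5/16) + (-12)·(21/16) + (-7)·(-35/16) + (-4)·(35/16) = -11/8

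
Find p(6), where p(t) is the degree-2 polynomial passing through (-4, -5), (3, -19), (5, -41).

-55

L_0(6) = (3)·(1)/[(-7)·(-9)] = 1/21
L_1(6) = (10)·(1)/[(7)·(-2)] = -5/7
L_2(6) = (10)·(3)/[(9)·(2)] = 5/3
Sum: (-5)·(1/21) + (-19)·(-5/7) + (-41)·(5/3) = -55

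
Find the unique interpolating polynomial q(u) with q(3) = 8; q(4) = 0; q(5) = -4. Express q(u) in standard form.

q(u) = 2u^2 - 22u + 56

L_0(u) = (u - 4)(u - 5) / [2] = (1/2)u^2 - (9/2)u + 10
L_1(u) = (u - 3)(u - 5) / [-1] = -u^2 + 8u - 15
L_2(u) = (u - 3)(u - 4) / [2] = (1/2)u^2 - (7/2)u + 6
q(u) = 8·L_0 + 0·L_1 + (-4)·L_2
  8·L_0(u) = 4u^2 - 36u + 80
  0·L_1(u) = 0
  (-4)·L_2(u) = -2u^2 + 14u - 24
Adding term by term: 2u^2 - 22u + 56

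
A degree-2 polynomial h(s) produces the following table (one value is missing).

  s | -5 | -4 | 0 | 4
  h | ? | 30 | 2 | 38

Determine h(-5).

47

The 3 known values determine h uniquely (degree ≤ 2).
Evaluate each Lagrange basis at s = -5:
L_0(-5) = (-5)·(-9)/[(-4)·(-8)] = 45/32
L_1(-5) = (-1)·(-9)/[(4)·(-4)] = -9/16
L_2(-5) = (-1)·(-5)/[(8)·(4)] = 5/32
Sum: 30·(45/32) + 2·(-9/16) + 38·(5/32) = 47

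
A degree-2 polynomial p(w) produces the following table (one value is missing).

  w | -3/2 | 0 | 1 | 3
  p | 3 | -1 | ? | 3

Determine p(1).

-13/9

The 3 known values determine p uniquely (degree ≤ 2).
L_0(1) = (1)·(-2)/[(-3/2)·(-9/2)] = -8/27
L_1(1) = (5/2)·(-2)/[(3/2)·(-3)] = 10/9
L_2(1) = (5/2)·(1)/[(9/2)·(3)] = 5/27
Sum: 3·(-8/27) + (-1)·(10/9) + 3·(5/27) = -13/9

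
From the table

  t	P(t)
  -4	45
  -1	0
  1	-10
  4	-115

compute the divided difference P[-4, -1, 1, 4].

-1

P[-4,-1] = (0 - 45) / (-1 - (-4)) = -15
P[-1,1] = (-10 - 0) / (1 - (-1)) = -5
P[1,4] = (-115 - (-10)) / (4 - 1) = -35
P[-4,-1,1] = (-5 - (-15)) / (1 - (-4)) = 2
P[-1,1,4] = (-35 - (-5)) / (4 - (-1)) = -6
P[-4,-1,1,4] = (-6 - 2) / (4 - (-4)) = -1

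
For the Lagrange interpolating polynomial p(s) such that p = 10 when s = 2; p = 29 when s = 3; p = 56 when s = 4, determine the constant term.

Build the Lagrange basis polynomials:
L_0(s) = (s - 3)(s - 4) / [2] = (1/2)s^2 - (7/2)s + 6
L_1(s) = (s - 2)(s - 4) / [-1] = -s^2 + 6s - 8
L_2(s) = (s - 2)(s - 3) / [2] = (1/2)s^2 - (5/2)s + 3
p(s) = 10·L_0 + 29·L_1 + 56·L_2
Only the constant term is needed; take it from each L_i and combine:
10·(6) + 29·(-8) + 56·(3) = -4

-4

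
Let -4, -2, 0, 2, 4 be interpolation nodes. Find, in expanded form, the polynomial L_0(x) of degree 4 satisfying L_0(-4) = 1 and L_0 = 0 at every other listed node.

L_0(x) = (1/384)x^4 - (1/96)x^3 - (1/96)x^2 + (1/24)x

L_0(x) = (x + 2)x(x - 2)(x - 4) / [(-2)·(-4)·(-6)·(-8)]
       = (x^4 - 4x^3 - 4x^2 + 16x) / (384)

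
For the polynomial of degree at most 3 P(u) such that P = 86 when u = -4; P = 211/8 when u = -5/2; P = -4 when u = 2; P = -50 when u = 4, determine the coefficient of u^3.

-1

The leading coefficient equals the top divided difference P[-4,-5/2,2,4].
P[-4,-5/2] = (211/8 - 86) / (-5/2 - (-4)) = -159/4
P[-5/2,2] = (-4 - 211/8) / (2 - (-5/2)) = -27/4
P[2,4] = (-50 - (-4)) / (4 - 2) = -23
P[-4,-5/2,2] = (-27/4 - (-159/4)) / (2 - (-4)) = 11/2
P[-5/2,2,4] = (-23 - (-27/4)) / (4 - (-5/2)) = -5/2
P[-4,-5/2,2,4] = (-5/2 - 11/2) / (4 - (-4)) = -1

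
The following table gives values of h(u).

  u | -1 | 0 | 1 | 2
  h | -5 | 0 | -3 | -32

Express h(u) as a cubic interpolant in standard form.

Newton's divided differences:
h[-1,0] = (0 - (-5)) / (0 - (-1)) = 5
h[0,1] = (-3 - 0) / (1 - 0) = -3
h[1,2] = (-32 - (-3)) / (2 - 1) = -29
h[-1,0,1] = (-3 - 5) / (1 - (-1)) = -4
h[0,1,2] = (-29 - (-3)) / (2 - 0) = -13
h[-1,0,1,2] = (-13 - (-4)) / (2 - (-1)) = -3
h(u) = -5 + 5·(u + 1) + (-4)·(u + 1)u + (-3)·(u + 1)u(u - 1)
Expanding: h(u) = -3u^3 - 4u^2 + 4u

h(u) = -3u^3 - 4u^2 + 4u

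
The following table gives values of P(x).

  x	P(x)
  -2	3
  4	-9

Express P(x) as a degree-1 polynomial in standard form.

P(x) = -2x - 1

L_0(x) = (x - 4) / [-6] = -(1/6)x + 2/3
L_1(x) = (x + 2) / [6] = (1/6)x + 1/3
P(x) = 3·L_0 + (-9)·L_1
  3·L_0(x) = -(1/2)x + 2
  (-9)·L_1(x) = -(3/2)x - 3
Adding term by term: -2x - 1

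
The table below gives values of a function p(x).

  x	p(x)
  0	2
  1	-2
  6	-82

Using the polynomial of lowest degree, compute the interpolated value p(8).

-142

Evaluate each Lagrange basis at x = 8:
L_0(8) = (7)·(2)/[(-1)·(-6)] = 7/3
L_1(8) = (8)·(2)/[(1)·(-5)] = -16/5
L_2(8) = (8)·(7)/[(6)·(5)] = 28/15
Sum: 2·(7/3) + (-2)·(-16/5) + (-82)·(28/15) = -142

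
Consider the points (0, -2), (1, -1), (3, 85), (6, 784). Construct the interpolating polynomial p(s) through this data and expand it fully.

Build the Lagrange basis polynomials:
L_0(s) = (s - 1)(s - 3)(s - 6) / [-18] = -(1/18)s^3 + (5/9)s^2 - (3/2)s + 1
L_1(s) = s(s - 3)(s - 6) / [10] = (1/10)s^3 - (9/10)s^2 + (9/5)s
L_2(s) = s(s - 1)(s - 6) / [-18] = -(1/18)s^3 + (7/18)s^2 - (1/3)s
L_3(s) = s(s - 1)(s - 3) / [90] = (1/90)s^3 - (2/45)s^2 + (1/30)s
p(s) = (-2)·L_0 + (-1)·L_1 + 85·L_2 + 784·L_3
  (-2)·L_0(s) = (1/9)s^3 - (10/9)s^2 + 3s - 2
  (-1)·L_1(s) = -(1/10)s^3 + (9/10)s^2 - (9/5)s
  85·L_2(s) = -(85/18)s^3 + (595/18)s^2 - (85/3)s
  784·L_3(s) = (392/45)s^3 - (1568/45)s^2 + (392/15)s
Adding term by term: 4s^3 - 2s^2 - s - 2

p(s) = 4s^3 - 2s^2 - s - 2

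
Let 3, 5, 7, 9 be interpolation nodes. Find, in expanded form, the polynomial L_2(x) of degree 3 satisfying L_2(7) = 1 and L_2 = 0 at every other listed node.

L_2(x) = (x - 3)(x - 5)(x - 9) / [(4)·(2)·(-2)]
       = (x^3 - 17x^2 + 87x - 135) / (-16)

L_2(x) = -(1/16)x^3 + (17/16)x^2 - (87/16)x + 135/16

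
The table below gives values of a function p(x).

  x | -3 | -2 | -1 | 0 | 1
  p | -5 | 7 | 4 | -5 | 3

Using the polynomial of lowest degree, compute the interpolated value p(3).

232

L_0(3) = (5)·(4)·(3)·(2)/[(-1)·(-2)·(-3)·(-4)] = 5
L_1(3) = (6)·(4)·(3)·(2)/[(1)·(-1)·(-2)·(-3)] = -24
L_2(3) = (6)·(5)·(3)·(2)/[(2)·(1)·(-1)·(-2)] = 45
L_3(3) = (6)·(5)·(4)·(2)/[(3)·(2)·(1)·(-1)] = -40
L_4(3) = (6)·(5)·(4)·(3)/[(4)·(3)·(2)·(1)] = 15
Sum: (-5)·(5) + 7·(-24) + 4·(45) + (-5)·(-40) + 3·(15) = 232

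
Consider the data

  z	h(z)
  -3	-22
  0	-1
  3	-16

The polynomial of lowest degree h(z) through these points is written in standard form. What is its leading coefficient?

-2

The leading coefficient equals the top divided difference h[-3,0,3].
h[-3,0] = (-1 - (-22)) / (0 - (-3)) = 7
h[0,3] = (-16 - (-1)) / (3 - 0) = -5
h[-3,0,3] = (-5 - 7) / (3 - (-3)) = -2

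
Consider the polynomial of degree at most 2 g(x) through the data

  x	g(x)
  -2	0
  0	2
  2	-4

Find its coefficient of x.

Build the Lagrange basis polynomials:
L_0(x) = x(x - 2) / [8] = (1/8)x^2 - (1/4)x
L_1(x) = (x + 2)(x - 2) / [-4] = -(1/4)x^2 + 1
L_2(x) = (x + 2)x / [8] = (1/8)x^2 + (1/4)x
g(x) = 0·L_0 + 2·L_1 + (-4)·L_2
Only the coefficient of x is needed; take it from each L_i and combine:
0·(-1/4) + 2·(0) + (-4)·(1/4) = -1

-1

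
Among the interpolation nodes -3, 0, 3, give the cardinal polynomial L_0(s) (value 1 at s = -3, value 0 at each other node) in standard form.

L_0(s) = s(s - 3) / [(-3)·(-6)]
       = (s^2 - 3s) / (18)

L_0(s) = (1/18)s^2 - (1/6)s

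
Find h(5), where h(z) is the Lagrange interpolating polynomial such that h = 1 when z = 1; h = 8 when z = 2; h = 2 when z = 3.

-49

Evaluate each Lagrange basis at z = 5:
L_0(5) = (3)·(2)/[(-1)·(-2)] = 3
L_1(5) = (4)·(2)/[(1)·(-1)] = -8
L_2(5) = (4)·(3)/[(2)·(1)] = 6
Sum: 1·(3) + 8·(-8) + 2·(6) = -49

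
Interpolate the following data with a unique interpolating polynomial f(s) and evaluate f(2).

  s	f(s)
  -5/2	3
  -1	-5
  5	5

Using Newton's divided-difference form:
f[-5/2,-1] = (-5 - 3) / (-1 - (-5/2)) = -16/3
f[-1,5] = (5 - (-5)) / (5 - (-1)) = 5/3
f[-5/2,-1,5] = (5/3 - (-16/3)) / (5 - (-5/2)) = 14/15
f(2) = 3 + (-16/3)·(9/2) + (14/15)·(9/2)·(3) = -42/5

-42/5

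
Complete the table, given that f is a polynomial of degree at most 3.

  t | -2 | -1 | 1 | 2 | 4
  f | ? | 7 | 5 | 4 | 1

42/5

The 4 known values determine f uniquely (degree ≤ 3).
L_0(-2) = (-3)·(-4)·(-6)/[(-2)·(-3)·(-5)] = 12/5
L_1(-2) = (-1)·(-4)·(-6)/[(2)·(-1)·(-3)] = -4
L_2(-2) = (-1)·(-3)·(-6)/[(3)·(1)·(-2)] = 3
L_3(-2) = (-1)·(-3)·(-4)/[(5)·(3)·(2)] = -2/5
Sum: 7·(12/5) + 5·(-4) + 4·(3) + 1·(-2/5) = 42/5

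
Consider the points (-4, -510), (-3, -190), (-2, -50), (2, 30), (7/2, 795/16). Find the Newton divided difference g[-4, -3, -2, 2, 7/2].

-1

g[-4,-3] = (-190 - (-510)) / (-3 - (-4)) = 320
g[-3,-2] = (-50 - (-190)) / (-2 - (-3)) = 140
g[-2,2] = (30 - (-50)) / (2 - (-2)) = 20
g[2,7/2] = (795/16 - 30) / (7/2 - 2) = 105/8
g[-4,-3,-2] = (140 - 320) / (-2 - (-4)) = -90
g[-3,-2,2] = (20 - 140) / (2 - (-3)) = -24
g[-2,2,7/2] = (105/8 - 20) / (7/2 - (-2)) = -5/4
g[-4,-3,-2,2] = (-24 - (-90)) / (2 - (-4)) = 11
g[-3,-2,2,7/2] = (-5/4 - (-24)) / (7/2 - (-3)) = 7/2
g[-4,-3,-2,2,7/2] = (7/2 - 11) / (7/2 - (-4)) = -1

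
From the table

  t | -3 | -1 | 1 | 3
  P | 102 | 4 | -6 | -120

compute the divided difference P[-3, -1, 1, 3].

-4

P[-3,-1] = (4 - 102) / (-1 - (-3)) = -49
P[-1,1] = (-6 - 4) / (1 - (-1)) = -5
P[1,3] = (-120 - (-6)) / (3 - 1) = -57
P[-3,-1,1] = (-5 - (-49)) / (1 - (-3)) = 11
P[-1,1,3] = (-57 - (-5)) / (3 - (-1)) = -13
P[-3,-1,1,3] = (-13 - 11) / (3 - (-3)) = -4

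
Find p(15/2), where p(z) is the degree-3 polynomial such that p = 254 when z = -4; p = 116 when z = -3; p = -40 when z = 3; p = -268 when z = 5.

-8249/8

Using Newton's divided-difference form:
p[-4,-3] = (116 - 254) / (-3 - (-4)) = -138
p[-3,3] = (-40 - 116) / (3 - (-3)) = -26
p[3,5] = (-268 - (-40)) / (5 - 3) = -114
p[-4,-3,3] = (-26 - (-138)) / (3 - (-4)) = 16
p[-3,3,5] = (-114 - (-26)) / (5 - (-3)) = -11
p[-4,-3,3,5] = (-11 - 16) / (5 - (-4)) = -3
p(15/2) = 254 + (-138)·(23/2) + 16·(23/2)·(21/2) + (-3)·(23/2)·(21/2)·(9/2) = -8249/8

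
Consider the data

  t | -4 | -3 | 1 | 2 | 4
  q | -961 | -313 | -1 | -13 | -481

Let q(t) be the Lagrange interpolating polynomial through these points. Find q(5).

L_0(5) = (8)·(4)·(3)·(1)/[(-1)·(-5)·(-6)·(-8)] = 2/5
L_1(5) = (9)·(4)·(3)·(1)/[(1)·(-4)·(-5)·(-7)] = -27/35
L_2(5) = (9)·(8)·(3)·(1)/[(5)·(4)·(-1)·(-3)] = 18/5
L_3(5) = (9)·(8)·(4)·(1)/[(6)·(5)·(1)·(-2)] = -24/5
L_4(5) = (9)·(8)·(4)·(3)/[(8)·(7)·(3)·(2)] = 18/7
Sum: (-961)·(2/5) + (-313)·(-27/35) + (-1)·(18/5) + (-13)·(-24/5) + (-481)·(18/7) = -1321

-1321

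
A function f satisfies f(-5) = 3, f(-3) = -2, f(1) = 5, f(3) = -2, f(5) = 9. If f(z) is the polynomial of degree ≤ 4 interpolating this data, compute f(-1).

Evaluate each Lagrange basis at z = -1:
L_0(-1) = (2)·(-2)·(-4)·(-6)/[(-2)·(-6)·(-8)·(-10)] = -1/10
L_1(-1) = (4)·(-2)·(-4)·(-6)/[(2)·(-4)·(-6)·(-8)] = 1/2
L_2(-1) = (4)·(2)·(-4)·(-6)/[(6)·(4)·(-2)·(-4)] = 1
L_3(-1) = (4)·(2)·(-2)·(-6)/[(8)·(6)·(2)·(-2)] = -1/2
L_4(-1) = (4)·(2)·(-2)·(-4)/[(10)·(8)·(4)·(2)] = 1/10
Sum: 3·(-1/10) + (-2)·(1/2) + 5·(1) + (-2)·(-1/2) + 9·(1/10) = 28/5

28/5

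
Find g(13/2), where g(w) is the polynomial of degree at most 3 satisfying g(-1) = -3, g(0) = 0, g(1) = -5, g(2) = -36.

-7839/8

L_0(13/2) = (13/2)·(11/2)·(9/2)/[(-1)·(-2)·(-3)] = -429/16
L_1(13/2) = (15/2)·(11/2)·(9/2)/[(1)·(-1)·(-2)] = 1485/16
L_2(13/2) = (15/2)·(13/2)·(9/2)/[(2)·(1)·(-1)] = -1755/16
L_3(13/2) = (15/2)·(13/2)·(11/2)/[(3)·(2)·(1)] = 715/16
Sum: (-3)·(-429/16) + 0 + (-5)·(-1755/16) + (-36)·(715/16) = -7839/8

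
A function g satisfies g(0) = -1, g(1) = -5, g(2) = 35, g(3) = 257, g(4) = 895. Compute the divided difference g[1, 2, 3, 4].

g[1,2] = (35 - (-5)) / (2 - 1) = 40
g[2,3] = (257 - 35) / (3 - 2) = 222
g[3,4] = (895 - 257) / (4 - 3) = 638
g[1,2,3] = (222 - 40) / (3 - 1) = 91
g[2,3,4] = (638 - 222) / (4 - 2) = 208
g[1,2,3,4] = (208 - 91) / (4 - 1) = 39

39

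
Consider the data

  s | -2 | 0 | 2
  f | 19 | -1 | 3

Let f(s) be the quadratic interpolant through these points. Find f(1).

-2

Using Newton's divided-difference form:
f[-2,0] = (-1 - 19) / (0 - (-2)) = -10
f[0,2] = (3 - (-1)) / (2 - 0) = 2
f[-2,0,2] = (2 - (-10)) / (2 - (-2)) = 3
f(1) = 19 + (-10)·(3) + 3·(3)·(1) = -2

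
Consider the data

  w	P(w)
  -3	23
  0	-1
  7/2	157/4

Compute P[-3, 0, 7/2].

3

P[-3,0] = (-1 - 23) / (0 - (-3)) = -8
P[0,7/2] = (157/4 - (-1)) / (7/2 - 0) = 23/2
P[-3,0,7/2] = (23/2 - (-8)) / (7/2 - (-3)) = 3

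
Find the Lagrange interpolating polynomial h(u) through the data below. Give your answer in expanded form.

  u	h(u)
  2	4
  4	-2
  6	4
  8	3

Build the Lagrange basis polynomials:
L_0(u) = (u - 4)(u - 6)(u - 8) / [-48] = -(1/48)u^3 + (3/8)u^2 - (13/6)u + 4
L_1(u) = (u - 2)(u - 6)(u - 8) / [16] = (1/16)u^3 - u^2 + (19/4)u - 6
L_2(u) = (u - 2)(u - 4)(u - 8) / [-16] = -(1/16)u^3 + (7/8)u^2 - (7/2)u + 4
L_3(u) = (u - 2)(u - 4)(u - 6) / [48] = (1/48)u^3 - (1/4)u^2 + (11/12)u - 1
h(u) = 4·L_0 + (-2)·L_1 + 4·L_2 + 3·L_3
  4·L_0(u) = -(1/12)u^3 + (3/2)u^2 - (26/3)u + 16
  (-2)·L_1(u) = -(1/8)u^3 + 2u^2 - (19/2)u + 12
  4·L_2(u) = -(1/4)u^3 + (7/2)u^2 - 14u + 16
  3·L_3(u) = (1/16)u^3 - (3/4)u^2 + (11/4)u - 3
Adding term by term: -(19/48)u^3 + (25/4)u^2 - (353/12)u + 41

h(u) = -(19/48)u^3 + (25/4)u^2 - (353/12)u + 41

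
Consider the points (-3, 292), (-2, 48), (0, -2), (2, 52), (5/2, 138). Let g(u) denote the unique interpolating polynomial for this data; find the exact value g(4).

978

Using Newton's divided-difference form:
g[-3,-2] = (48 - 292) / (-2 - (-3)) = -244
g[-2,0] = (-2 - 48) / (0 - (-2)) = -25
g[0,2] = (52 - (-2)) / (2 - 0) = 27
g[2,5/2] = (138 - 52) / (5/2 - 2) = 172
g[-3,-2,0] = (-25 - (-244)) / (0 - (-3)) = 73
g[-2,0,2] = (27 - (-25)) / (2 - (-2)) = 13
g[0,2,5/2] = (172 - 27) / (5/2 - 0) = 58
g[-3,-2,0,2] = (13 - 73) / (2 - (-3)) = -12
g[-2,0,2,5/2] = (58 - 13) / (5/2 - (-2)) = 10
g[-3,-2,0,2,5/2] = (10 - (-12)) / (5/2 - (-3)) = 4
g(4) = 292 + (-244)·(7) + 73·(7)·(6) + (-12)·(7)·(6)·(4) + 4·(7)·(6)·(4)·(2) = 978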